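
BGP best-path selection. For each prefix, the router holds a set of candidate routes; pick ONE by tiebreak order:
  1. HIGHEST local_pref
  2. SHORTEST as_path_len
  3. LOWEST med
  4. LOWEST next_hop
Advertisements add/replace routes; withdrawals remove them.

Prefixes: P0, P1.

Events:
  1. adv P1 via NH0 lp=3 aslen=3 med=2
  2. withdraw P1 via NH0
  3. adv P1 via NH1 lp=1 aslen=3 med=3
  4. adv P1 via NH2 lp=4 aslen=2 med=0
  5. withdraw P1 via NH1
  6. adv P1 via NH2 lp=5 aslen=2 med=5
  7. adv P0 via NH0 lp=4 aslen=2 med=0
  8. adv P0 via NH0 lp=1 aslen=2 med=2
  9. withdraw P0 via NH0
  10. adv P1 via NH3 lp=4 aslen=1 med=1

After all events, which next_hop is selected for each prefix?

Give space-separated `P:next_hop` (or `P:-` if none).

Answer: P0:- P1:NH2

Derivation:
Op 1: best P0=- P1=NH0
Op 2: best P0=- P1=-
Op 3: best P0=- P1=NH1
Op 4: best P0=- P1=NH2
Op 5: best P0=- P1=NH2
Op 6: best P0=- P1=NH2
Op 7: best P0=NH0 P1=NH2
Op 8: best P0=NH0 P1=NH2
Op 9: best P0=- P1=NH2
Op 10: best P0=- P1=NH2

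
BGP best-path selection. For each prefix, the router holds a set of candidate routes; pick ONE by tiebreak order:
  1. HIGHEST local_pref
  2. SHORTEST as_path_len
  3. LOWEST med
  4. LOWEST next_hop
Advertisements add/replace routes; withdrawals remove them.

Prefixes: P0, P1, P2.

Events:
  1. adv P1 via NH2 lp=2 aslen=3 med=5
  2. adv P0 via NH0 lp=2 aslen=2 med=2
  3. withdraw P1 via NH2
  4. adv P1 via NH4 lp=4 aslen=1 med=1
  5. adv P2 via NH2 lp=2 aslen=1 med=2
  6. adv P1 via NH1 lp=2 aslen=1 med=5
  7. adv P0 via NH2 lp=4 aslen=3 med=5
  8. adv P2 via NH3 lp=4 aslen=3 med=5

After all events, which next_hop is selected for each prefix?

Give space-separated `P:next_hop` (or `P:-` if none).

Answer: P0:NH2 P1:NH4 P2:NH3

Derivation:
Op 1: best P0=- P1=NH2 P2=-
Op 2: best P0=NH0 P1=NH2 P2=-
Op 3: best P0=NH0 P1=- P2=-
Op 4: best P0=NH0 P1=NH4 P2=-
Op 5: best P0=NH0 P1=NH4 P2=NH2
Op 6: best P0=NH0 P1=NH4 P2=NH2
Op 7: best P0=NH2 P1=NH4 P2=NH2
Op 8: best P0=NH2 P1=NH4 P2=NH3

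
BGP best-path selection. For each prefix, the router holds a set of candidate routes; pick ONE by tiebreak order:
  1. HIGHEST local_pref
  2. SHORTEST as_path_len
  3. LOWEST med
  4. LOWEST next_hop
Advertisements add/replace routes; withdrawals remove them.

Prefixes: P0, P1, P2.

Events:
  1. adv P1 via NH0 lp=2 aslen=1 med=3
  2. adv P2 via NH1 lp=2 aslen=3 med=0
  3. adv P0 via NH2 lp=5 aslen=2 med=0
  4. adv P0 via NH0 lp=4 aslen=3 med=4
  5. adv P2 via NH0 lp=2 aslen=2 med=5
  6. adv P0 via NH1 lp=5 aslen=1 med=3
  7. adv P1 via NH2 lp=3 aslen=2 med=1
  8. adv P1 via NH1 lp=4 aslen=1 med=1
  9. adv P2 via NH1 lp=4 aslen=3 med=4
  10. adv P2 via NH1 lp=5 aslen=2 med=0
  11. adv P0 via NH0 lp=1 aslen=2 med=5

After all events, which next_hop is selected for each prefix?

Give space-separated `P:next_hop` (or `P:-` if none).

Answer: P0:NH1 P1:NH1 P2:NH1

Derivation:
Op 1: best P0=- P1=NH0 P2=-
Op 2: best P0=- P1=NH0 P2=NH1
Op 3: best P0=NH2 P1=NH0 P2=NH1
Op 4: best P0=NH2 P1=NH0 P2=NH1
Op 5: best P0=NH2 P1=NH0 P2=NH0
Op 6: best P0=NH1 P1=NH0 P2=NH0
Op 7: best P0=NH1 P1=NH2 P2=NH0
Op 8: best P0=NH1 P1=NH1 P2=NH0
Op 9: best P0=NH1 P1=NH1 P2=NH1
Op 10: best P0=NH1 P1=NH1 P2=NH1
Op 11: best P0=NH1 P1=NH1 P2=NH1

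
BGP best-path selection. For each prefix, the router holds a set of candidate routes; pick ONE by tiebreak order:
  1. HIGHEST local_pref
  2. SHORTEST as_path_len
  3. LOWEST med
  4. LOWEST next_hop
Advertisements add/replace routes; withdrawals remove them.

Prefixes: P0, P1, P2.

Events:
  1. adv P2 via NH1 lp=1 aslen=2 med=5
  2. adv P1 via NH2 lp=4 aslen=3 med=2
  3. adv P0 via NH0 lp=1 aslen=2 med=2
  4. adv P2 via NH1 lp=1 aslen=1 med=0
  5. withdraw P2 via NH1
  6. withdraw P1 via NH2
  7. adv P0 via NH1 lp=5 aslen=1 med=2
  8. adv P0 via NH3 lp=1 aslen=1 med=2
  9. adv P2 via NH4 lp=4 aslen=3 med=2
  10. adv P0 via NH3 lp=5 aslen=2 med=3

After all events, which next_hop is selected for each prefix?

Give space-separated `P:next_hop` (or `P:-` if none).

Op 1: best P0=- P1=- P2=NH1
Op 2: best P0=- P1=NH2 P2=NH1
Op 3: best P0=NH0 P1=NH2 P2=NH1
Op 4: best P0=NH0 P1=NH2 P2=NH1
Op 5: best P0=NH0 P1=NH2 P2=-
Op 6: best P0=NH0 P1=- P2=-
Op 7: best P0=NH1 P1=- P2=-
Op 8: best P0=NH1 P1=- P2=-
Op 9: best P0=NH1 P1=- P2=NH4
Op 10: best P0=NH1 P1=- P2=NH4

Answer: P0:NH1 P1:- P2:NH4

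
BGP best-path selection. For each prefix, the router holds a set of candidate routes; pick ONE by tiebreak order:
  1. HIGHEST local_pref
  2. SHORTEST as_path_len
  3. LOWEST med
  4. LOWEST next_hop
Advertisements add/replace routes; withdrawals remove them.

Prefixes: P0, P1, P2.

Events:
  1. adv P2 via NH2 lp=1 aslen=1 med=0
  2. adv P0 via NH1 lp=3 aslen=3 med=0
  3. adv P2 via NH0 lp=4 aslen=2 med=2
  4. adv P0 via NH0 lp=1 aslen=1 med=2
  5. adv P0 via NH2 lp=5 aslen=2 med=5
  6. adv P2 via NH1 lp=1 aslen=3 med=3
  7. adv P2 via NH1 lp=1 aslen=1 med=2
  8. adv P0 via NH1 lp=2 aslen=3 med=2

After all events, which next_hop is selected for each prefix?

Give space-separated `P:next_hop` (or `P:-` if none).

Answer: P0:NH2 P1:- P2:NH0

Derivation:
Op 1: best P0=- P1=- P2=NH2
Op 2: best P0=NH1 P1=- P2=NH2
Op 3: best P0=NH1 P1=- P2=NH0
Op 4: best P0=NH1 P1=- P2=NH0
Op 5: best P0=NH2 P1=- P2=NH0
Op 6: best P0=NH2 P1=- P2=NH0
Op 7: best P0=NH2 P1=- P2=NH0
Op 8: best P0=NH2 P1=- P2=NH0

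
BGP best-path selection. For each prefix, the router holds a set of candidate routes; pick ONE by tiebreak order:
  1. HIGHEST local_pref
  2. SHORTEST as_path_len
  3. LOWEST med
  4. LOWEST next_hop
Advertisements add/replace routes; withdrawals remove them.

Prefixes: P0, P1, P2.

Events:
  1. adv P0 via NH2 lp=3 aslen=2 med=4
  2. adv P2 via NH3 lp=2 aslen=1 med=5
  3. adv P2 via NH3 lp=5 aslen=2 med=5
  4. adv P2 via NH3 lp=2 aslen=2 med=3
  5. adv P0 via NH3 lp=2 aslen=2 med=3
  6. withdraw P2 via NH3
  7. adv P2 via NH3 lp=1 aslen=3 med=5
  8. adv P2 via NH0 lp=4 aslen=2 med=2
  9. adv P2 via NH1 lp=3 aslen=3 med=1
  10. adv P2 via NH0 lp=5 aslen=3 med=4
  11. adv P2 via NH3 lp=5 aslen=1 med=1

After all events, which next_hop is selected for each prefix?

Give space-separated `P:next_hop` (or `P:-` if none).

Op 1: best P0=NH2 P1=- P2=-
Op 2: best P0=NH2 P1=- P2=NH3
Op 3: best P0=NH2 P1=- P2=NH3
Op 4: best P0=NH2 P1=- P2=NH3
Op 5: best P0=NH2 P1=- P2=NH3
Op 6: best P0=NH2 P1=- P2=-
Op 7: best P0=NH2 P1=- P2=NH3
Op 8: best P0=NH2 P1=- P2=NH0
Op 9: best P0=NH2 P1=- P2=NH0
Op 10: best P0=NH2 P1=- P2=NH0
Op 11: best P0=NH2 P1=- P2=NH3

Answer: P0:NH2 P1:- P2:NH3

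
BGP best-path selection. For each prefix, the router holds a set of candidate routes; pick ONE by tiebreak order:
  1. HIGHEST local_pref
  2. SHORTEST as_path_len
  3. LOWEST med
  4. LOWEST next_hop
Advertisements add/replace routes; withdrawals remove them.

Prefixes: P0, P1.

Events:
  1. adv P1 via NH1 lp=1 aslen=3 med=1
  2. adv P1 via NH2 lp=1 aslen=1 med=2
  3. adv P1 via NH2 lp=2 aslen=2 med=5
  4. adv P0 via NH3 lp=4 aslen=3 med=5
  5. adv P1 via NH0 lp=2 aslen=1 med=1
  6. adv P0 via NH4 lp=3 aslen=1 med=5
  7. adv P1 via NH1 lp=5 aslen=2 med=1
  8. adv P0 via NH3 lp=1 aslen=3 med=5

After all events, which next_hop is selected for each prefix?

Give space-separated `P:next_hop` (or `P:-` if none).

Answer: P0:NH4 P1:NH1

Derivation:
Op 1: best P0=- P1=NH1
Op 2: best P0=- P1=NH2
Op 3: best P0=- P1=NH2
Op 4: best P0=NH3 P1=NH2
Op 5: best P0=NH3 P1=NH0
Op 6: best P0=NH3 P1=NH0
Op 7: best P0=NH3 P1=NH1
Op 8: best P0=NH4 P1=NH1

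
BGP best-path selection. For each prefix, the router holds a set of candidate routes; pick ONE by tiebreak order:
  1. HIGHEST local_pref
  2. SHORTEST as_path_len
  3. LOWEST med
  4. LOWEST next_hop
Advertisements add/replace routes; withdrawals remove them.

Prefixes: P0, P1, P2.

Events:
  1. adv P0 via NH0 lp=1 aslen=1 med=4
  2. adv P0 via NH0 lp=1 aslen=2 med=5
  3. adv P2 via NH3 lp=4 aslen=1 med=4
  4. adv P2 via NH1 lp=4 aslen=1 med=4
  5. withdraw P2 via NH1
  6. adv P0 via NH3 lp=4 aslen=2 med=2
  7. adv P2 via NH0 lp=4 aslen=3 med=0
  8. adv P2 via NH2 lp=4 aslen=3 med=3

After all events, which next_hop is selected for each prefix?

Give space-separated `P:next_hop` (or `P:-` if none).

Answer: P0:NH3 P1:- P2:NH3

Derivation:
Op 1: best P0=NH0 P1=- P2=-
Op 2: best P0=NH0 P1=- P2=-
Op 3: best P0=NH0 P1=- P2=NH3
Op 4: best P0=NH0 P1=- P2=NH1
Op 5: best P0=NH0 P1=- P2=NH3
Op 6: best P0=NH3 P1=- P2=NH3
Op 7: best P0=NH3 P1=- P2=NH3
Op 8: best P0=NH3 P1=- P2=NH3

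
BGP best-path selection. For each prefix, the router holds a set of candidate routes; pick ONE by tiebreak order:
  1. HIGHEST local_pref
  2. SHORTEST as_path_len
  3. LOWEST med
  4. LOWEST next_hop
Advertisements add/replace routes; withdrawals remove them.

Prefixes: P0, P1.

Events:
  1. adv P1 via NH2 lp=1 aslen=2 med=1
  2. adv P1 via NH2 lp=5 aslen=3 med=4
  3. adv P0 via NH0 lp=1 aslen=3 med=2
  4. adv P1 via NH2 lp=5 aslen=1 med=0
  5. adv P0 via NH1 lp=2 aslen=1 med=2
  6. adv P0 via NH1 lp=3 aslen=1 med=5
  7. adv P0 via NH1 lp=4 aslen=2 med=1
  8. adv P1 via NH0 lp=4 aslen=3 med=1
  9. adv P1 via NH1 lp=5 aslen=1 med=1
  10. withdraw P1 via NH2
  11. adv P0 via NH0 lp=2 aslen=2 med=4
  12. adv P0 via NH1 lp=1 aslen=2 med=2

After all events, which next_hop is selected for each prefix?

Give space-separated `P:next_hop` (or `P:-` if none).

Answer: P0:NH0 P1:NH1

Derivation:
Op 1: best P0=- P1=NH2
Op 2: best P0=- P1=NH2
Op 3: best P0=NH0 P1=NH2
Op 4: best P0=NH0 P1=NH2
Op 5: best P0=NH1 P1=NH2
Op 6: best P0=NH1 P1=NH2
Op 7: best P0=NH1 P1=NH2
Op 8: best P0=NH1 P1=NH2
Op 9: best P0=NH1 P1=NH2
Op 10: best P0=NH1 P1=NH1
Op 11: best P0=NH1 P1=NH1
Op 12: best P0=NH0 P1=NH1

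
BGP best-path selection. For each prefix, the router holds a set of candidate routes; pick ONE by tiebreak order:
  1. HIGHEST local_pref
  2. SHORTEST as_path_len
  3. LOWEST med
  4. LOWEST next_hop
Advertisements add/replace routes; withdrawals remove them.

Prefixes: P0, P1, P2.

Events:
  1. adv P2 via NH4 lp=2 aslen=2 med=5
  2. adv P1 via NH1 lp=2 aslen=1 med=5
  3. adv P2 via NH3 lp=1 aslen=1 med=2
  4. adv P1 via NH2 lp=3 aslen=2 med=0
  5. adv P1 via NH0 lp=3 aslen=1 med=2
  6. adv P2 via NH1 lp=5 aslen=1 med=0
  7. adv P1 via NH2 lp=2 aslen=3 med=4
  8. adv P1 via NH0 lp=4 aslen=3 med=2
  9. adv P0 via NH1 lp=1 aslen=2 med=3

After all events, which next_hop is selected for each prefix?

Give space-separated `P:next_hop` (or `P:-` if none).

Answer: P0:NH1 P1:NH0 P2:NH1

Derivation:
Op 1: best P0=- P1=- P2=NH4
Op 2: best P0=- P1=NH1 P2=NH4
Op 3: best P0=- P1=NH1 P2=NH4
Op 4: best P0=- P1=NH2 P2=NH4
Op 5: best P0=- P1=NH0 P2=NH4
Op 6: best P0=- P1=NH0 P2=NH1
Op 7: best P0=- P1=NH0 P2=NH1
Op 8: best P0=- P1=NH0 P2=NH1
Op 9: best P0=NH1 P1=NH0 P2=NH1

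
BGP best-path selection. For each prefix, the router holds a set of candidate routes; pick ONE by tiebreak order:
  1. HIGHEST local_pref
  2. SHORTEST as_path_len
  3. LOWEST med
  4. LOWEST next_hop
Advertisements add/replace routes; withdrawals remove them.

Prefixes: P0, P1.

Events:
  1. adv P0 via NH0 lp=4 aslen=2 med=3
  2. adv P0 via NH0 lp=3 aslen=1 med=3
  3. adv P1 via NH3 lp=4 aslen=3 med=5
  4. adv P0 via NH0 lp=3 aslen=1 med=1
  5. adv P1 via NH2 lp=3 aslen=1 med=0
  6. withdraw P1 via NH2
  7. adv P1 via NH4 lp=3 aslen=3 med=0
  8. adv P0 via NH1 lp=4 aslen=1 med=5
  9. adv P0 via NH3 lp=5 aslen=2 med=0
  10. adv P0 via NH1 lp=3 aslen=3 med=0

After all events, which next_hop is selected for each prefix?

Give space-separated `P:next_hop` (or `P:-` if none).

Answer: P0:NH3 P1:NH3

Derivation:
Op 1: best P0=NH0 P1=-
Op 2: best P0=NH0 P1=-
Op 3: best P0=NH0 P1=NH3
Op 4: best P0=NH0 P1=NH3
Op 5: best P0=NH0 P1=NH3
Op 6: best P0=NH0 P1=NH3
Op 7: best P0=NH0 P1=NH3
Op 8: best P0=NH1 P1=NH3
Op 9: best P0=NH3 P1=NH3
Op 10: best P0=NH3 P1=NH3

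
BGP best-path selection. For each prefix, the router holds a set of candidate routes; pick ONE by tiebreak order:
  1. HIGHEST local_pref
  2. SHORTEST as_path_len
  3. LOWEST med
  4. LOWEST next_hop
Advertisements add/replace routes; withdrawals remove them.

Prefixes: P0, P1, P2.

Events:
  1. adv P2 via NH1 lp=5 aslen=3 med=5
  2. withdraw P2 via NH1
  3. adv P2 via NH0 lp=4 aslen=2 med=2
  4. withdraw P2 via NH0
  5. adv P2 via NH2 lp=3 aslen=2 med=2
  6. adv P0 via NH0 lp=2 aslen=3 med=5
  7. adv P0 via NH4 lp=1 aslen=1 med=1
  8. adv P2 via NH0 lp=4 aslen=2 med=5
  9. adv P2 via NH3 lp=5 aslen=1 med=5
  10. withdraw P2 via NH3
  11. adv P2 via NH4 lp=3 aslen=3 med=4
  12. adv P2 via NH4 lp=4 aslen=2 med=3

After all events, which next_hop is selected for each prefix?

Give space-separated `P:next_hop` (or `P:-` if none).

Answer: P0:NH0 P1:- P2:NH4

Derivation:
Op 1: best P0=- P1=- P2=NH1
Op 2: best P0=- P1=- P2=-
Op 3: best P0=- P1=- P2=NH0
Op 4: best P0=- P1=- P2=-
Op 5: best P0=- P1=- P2=NH2
Op 6: best P0=NH0 P1=- P2=NH2
Op 7: best P0=NH0 P1=- P2=NH2
Op 8: best P0=NH0 P1=- P2=NH0
Op 9: best P0=NH0 P1=- P2=NH3
Op 10: best P0=NH0 P1=- P2=NH0
Op 11: best P0=NH0 P1=- P2=NH0
Op 12: best P0=NH0 P1=- P2=NH4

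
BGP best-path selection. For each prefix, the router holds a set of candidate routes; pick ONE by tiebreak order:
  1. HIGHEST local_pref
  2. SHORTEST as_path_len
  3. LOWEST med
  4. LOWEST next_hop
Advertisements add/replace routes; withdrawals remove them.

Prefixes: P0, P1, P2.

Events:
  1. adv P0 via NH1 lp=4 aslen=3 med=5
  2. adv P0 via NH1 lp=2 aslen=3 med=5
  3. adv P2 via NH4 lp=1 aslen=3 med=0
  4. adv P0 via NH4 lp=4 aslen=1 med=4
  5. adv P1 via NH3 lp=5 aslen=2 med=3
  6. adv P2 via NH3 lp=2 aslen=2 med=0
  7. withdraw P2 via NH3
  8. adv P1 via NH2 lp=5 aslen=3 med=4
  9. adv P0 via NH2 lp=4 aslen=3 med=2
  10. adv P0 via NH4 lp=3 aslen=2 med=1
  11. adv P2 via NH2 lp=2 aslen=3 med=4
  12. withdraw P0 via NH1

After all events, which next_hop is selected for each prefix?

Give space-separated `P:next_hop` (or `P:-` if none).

Op 1: best P0=NH1 P1=- P2=-
Op 2: best P0=NH1 P1=- P2=-
Op 3: best P0=NH1 P1=- P2=NH4
Op 4: best P0=NH4 P1=- P2=NH4
Op 5: best P0=NH4 P1=NH3 P2=NH4
Op 6: best P0=NH4 P1=NH3 P2=NH3
Op 7: best P0=NH4 P1=NH3 P2=NH4
Op 8: best P0=NH4 P1=NH3 P2=NH4
Op 9: best P0=NH4 P1=NH3 P2=NH4
Op 10: best P0=NH2 P1=NH3 P2=NH4
Op 11: best P0=NH2 P1=NH3 P2=NH2
Op 12: best P0=NH2 P1=NH3 P2=NH2

Answer: P0:NH2 P1:NH3 P2:NH2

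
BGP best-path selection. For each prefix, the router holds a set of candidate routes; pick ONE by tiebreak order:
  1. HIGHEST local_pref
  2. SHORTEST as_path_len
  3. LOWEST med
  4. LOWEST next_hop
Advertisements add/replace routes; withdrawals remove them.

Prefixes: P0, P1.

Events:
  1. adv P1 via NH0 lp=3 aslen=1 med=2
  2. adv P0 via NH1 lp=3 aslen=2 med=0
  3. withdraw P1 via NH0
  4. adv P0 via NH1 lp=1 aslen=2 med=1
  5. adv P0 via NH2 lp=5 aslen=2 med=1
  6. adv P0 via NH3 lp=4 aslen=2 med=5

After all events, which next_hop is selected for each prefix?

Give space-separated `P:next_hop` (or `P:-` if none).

Answer: P0:NH2 P1:-

Derivation:
Op 1: best P0=- P1=NH0
Op 2: best P0=NH1 P1=NH0
Op 3: best P0=NH1 P1=-
Op 4: best P0=NH1 P1=-
Op 5: best P0=NH2 P1=-
Op 6: best P0=NH2 P1=-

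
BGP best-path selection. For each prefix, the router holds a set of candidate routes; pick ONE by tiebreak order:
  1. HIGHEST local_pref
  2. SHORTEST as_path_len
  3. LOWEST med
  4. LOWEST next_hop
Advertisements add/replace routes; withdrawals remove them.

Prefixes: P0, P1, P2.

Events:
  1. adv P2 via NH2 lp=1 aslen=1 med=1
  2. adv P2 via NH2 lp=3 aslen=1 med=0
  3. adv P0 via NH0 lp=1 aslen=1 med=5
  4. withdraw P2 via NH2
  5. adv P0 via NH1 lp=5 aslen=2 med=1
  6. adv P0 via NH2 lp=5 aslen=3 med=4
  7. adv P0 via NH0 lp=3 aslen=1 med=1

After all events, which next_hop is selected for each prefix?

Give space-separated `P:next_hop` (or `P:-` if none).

Answer: P0:NH1 P1:- P2:-

Derivation:
Op 1: best P0=- P1=- P2=NH2
Op 2: best P0=- P1=- P2=NH2
Op 3: best P0=NH0 P1=- P2=NH2
Op 4: best P0=NH0 P1=- P2=-
Op 5: best P0=NH1 P1=- P2=-
Op 6: best P0=NH1 P1=- P2=-
Op 7: best P0=NH1 P1=- P2=-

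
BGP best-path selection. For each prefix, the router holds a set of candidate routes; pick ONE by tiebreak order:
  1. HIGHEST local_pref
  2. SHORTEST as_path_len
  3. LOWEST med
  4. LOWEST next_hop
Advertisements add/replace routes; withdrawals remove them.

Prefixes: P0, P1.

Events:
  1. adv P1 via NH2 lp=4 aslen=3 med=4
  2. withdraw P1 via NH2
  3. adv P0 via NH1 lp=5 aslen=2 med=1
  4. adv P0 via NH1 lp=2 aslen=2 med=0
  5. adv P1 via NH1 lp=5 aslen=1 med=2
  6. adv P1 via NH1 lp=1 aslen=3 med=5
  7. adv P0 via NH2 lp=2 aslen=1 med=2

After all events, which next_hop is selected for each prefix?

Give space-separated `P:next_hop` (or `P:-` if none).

Op 1: best P0=- P1=NH2
Op 2: best P0=- P1=-
Op 3: best P0=NH1 P1=-
Op 4: best P0=NH1 P1=-
Op 5: best P0=NH1 P1=NH1
Op 6: best P0=NH1 P1=NH1
Op 7: best P0=NH2 P1=NH1

Answer: P0:NH2 P1:NH1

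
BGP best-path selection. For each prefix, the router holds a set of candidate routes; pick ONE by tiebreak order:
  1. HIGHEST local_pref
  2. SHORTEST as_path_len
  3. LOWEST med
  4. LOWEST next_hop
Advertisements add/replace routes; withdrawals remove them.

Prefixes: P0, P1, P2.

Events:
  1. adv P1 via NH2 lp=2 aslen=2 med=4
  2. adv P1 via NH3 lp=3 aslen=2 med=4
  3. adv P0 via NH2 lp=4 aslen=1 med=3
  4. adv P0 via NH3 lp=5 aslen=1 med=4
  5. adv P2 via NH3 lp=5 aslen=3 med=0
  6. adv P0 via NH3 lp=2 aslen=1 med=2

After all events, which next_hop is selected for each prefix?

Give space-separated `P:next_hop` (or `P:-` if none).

Op 1: best P0=- P1=NH2 P2=-
Op 2: best P0=- P1=NH3 P2=-
Op 3: best P0=NH2 P1=NH3 P2=-
Op 4: best P0=NH3 P1=NH3 P2=-
Op 5: best P0=NH3 P1=NH3 P2=NH3
Op 6: best P0=NH2 P1=NH3 P2=NH3

Answer: P0:NH2 P1:NH3 P2:NH3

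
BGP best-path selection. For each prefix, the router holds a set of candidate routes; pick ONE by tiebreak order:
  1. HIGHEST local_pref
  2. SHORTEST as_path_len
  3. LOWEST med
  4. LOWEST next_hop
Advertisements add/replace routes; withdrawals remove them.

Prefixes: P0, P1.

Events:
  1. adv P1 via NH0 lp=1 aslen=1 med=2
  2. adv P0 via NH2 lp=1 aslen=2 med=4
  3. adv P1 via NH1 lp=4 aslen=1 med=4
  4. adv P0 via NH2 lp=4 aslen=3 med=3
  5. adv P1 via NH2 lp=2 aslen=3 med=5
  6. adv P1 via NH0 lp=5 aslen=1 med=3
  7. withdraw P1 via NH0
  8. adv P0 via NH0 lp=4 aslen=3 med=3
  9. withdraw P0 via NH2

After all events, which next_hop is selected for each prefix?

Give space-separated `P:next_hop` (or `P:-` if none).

Answer: P0:NH0 P1:NH1

Derivation:
Op 1: best P0=- P1=NH0
Op 2: best P0=NH2 P1=NH0
Op 3: best P0=NH2 P1=NH1
Op 4: best P0=NH2 P1=NH1
Op 5: best P0=NH2 P1=NH1
Op 6: best P0=NH2 P1=NH0
Op 7: best P0=NH2 P1=NH1
Op 8: best P0=NH0 P1=NH1
Op 9: best P0=NH0 P1=NH1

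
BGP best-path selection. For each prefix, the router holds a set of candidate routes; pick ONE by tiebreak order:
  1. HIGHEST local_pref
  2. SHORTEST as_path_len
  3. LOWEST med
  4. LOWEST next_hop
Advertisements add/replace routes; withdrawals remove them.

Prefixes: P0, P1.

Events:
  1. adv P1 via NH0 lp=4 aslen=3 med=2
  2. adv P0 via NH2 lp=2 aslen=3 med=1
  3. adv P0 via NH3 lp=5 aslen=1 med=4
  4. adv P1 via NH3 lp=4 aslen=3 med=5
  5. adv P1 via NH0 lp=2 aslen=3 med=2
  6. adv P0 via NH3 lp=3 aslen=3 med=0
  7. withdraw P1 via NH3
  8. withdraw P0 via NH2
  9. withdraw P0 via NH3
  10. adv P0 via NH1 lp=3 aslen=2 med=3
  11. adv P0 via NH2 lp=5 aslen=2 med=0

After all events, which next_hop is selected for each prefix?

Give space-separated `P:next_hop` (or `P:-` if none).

Answer: P0:NH2 P1:NH0

Derivation:
Op 1: best P0=- P1=NH0
Op 2: best P0=NH2 P1=NH0
Op 3: best P0=NH3 P1=NH0
Op 4: best P0=NH3 P1=NH0
Op 5: best P0=NH3 P1=NH3
Op 6: best P0=NH3 P1=NH3
Op 7: best P0=NH3 P1=NH0
Op 8: best P0=NH3 P1=NH0
Op 9: best P0=- P1=NH0
Op 10: best P0=NH1 P1=NH0
Op 11: best P0=NH2 P1=NH0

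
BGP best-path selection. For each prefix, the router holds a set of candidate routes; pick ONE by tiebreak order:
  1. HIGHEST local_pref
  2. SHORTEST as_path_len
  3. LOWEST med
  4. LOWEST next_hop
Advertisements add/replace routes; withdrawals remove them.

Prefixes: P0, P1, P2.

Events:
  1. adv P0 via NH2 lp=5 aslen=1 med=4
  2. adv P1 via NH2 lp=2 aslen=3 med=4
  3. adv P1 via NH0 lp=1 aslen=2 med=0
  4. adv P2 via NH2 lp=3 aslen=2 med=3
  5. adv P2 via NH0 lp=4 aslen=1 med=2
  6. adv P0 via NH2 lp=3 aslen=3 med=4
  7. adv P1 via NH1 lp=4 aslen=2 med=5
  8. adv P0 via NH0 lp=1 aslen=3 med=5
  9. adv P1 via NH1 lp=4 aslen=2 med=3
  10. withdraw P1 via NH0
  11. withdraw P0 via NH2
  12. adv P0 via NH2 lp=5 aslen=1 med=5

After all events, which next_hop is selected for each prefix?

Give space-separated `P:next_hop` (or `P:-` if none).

Answer: P0:NH2 P1:NH1 P2:NH0

Derivation:
Op 1: best P0=NH2 P1=- P2=-
Op 2: best P0=NH2 P1=NH2 P2=-
Op 3: best P0=NH2 P1=NH2 P2=-
Op 4: best P0=NH2 P1=NH2 P2=NH2
Op 5: best P0=NH2 P1=NH2 P2=NH0
Op 6: best P0=NH2 P1=NH2 P2=NH0
Op 7: best P0=NH2 P1=NH1 P2=NH0
Op 8: best P0=NH2 P1=NH1 P2=NH0
Op 9: best P0=NH2 P1=NH1 P2=NH0
Op 10: best P0=NH2 P1=NH1 P2=NH0
Op 11: best P0=NH0 P1=NH1 P2=NH0
Op 12: best P0=NH2 P1=NH1 P2=NH0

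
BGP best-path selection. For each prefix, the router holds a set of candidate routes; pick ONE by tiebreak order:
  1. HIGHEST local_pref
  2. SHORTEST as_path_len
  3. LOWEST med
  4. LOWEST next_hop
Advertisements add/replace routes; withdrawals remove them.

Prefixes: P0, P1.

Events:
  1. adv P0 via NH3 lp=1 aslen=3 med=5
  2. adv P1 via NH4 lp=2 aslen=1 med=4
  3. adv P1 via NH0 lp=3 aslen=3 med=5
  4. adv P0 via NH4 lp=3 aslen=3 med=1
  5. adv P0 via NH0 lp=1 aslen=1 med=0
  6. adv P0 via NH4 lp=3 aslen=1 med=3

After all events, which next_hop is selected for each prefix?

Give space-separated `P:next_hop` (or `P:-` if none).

Answer: P0:NH4 P1:NH0

Derivation:
Op 1: best P0=NH3 P1=-
Op 2: best P0=NH3 P1=NH4
Op 3: best P0=NH3 P1=NH0
Op 4: best P0=NH4 P1=NH0
Op 5: best P0=NH4 P1=NH0
Op 6: best P0=NH4 P1=NH0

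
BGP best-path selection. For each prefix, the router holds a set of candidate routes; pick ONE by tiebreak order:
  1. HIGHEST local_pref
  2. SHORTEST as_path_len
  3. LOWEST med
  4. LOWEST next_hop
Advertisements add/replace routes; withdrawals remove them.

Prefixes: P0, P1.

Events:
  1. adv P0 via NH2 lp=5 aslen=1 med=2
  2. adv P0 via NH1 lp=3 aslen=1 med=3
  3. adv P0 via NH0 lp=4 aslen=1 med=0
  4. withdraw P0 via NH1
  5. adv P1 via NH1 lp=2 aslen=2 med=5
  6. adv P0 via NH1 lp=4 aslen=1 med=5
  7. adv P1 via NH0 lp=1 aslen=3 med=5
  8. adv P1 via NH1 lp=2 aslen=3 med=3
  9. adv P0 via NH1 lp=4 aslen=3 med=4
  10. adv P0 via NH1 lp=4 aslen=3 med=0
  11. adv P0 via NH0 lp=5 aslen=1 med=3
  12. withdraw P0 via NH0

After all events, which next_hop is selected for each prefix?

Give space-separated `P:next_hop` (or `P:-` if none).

Answer: P0:NH2 P1:NH1

Derivation:
Op 1: best P0=NH2 P1=-
Op 2: best P0=NH2 P1=-
Op 3: best P0=NH2 P1=-
Op 4: best P0=NH2 P1=-
Op 5: best P0=NH2 P1=NH1
Op 6: best P0=NH2 P1=NH1
Op 7: best P0=NH2 P1=NH1
Op 8: best P0=NH2 P1=NH1
Op 9: best P0=NH2 P1=NH1
Op 10: best P0=NH2 P1=NH1
Op 11: best P0=NH2 P1=NH1
Op 12: best P0=NH2 P1=NH1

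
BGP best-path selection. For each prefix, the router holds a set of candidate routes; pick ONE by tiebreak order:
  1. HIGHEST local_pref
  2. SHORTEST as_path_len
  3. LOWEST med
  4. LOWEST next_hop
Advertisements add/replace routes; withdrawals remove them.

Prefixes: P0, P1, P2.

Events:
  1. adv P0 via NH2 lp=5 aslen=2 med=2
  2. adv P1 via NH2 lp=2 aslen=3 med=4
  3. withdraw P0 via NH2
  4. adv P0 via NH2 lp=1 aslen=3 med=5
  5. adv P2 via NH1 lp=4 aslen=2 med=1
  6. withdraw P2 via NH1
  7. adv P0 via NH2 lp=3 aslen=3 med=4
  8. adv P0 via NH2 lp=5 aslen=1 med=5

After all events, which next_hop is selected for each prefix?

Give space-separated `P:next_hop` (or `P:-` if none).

Answer: P0:NH2 P1:NH2 P2:-

Derivation:
Op 1: best P0=NH2 P1=- P2=-
Op 2: best P0=NH2 P1=NH2 P2=-
Op 3: best P0=- P1=NH2 P2=-
Op 4: best P0=NH2 P1=NH2 P2=-
Op 5: best P0=NH2 P1=NH2 P2=NH1
Op 6: best P0=NH2 P1=NH2 P2=-
Op 7: best P0=NH2 P1=NH2 P2=-
Op 8: best P0=NH2 P1=NH2 P2=-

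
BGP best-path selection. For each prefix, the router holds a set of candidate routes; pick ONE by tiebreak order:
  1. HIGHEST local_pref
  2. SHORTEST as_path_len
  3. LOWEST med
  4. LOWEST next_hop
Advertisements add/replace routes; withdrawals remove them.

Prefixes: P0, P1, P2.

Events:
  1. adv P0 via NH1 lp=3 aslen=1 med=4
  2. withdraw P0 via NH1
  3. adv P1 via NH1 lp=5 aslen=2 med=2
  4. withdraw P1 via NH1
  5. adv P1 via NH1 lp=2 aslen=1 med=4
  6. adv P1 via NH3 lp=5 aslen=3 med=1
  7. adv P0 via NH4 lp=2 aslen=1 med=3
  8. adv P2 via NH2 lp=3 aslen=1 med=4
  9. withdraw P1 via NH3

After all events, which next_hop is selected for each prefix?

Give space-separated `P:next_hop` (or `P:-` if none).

Answer: P0:NH4 P1:NH1 P2:NH2

Derivation:
Op 1: best P0=NH1 P1=- P2=-
Op 2: best P0=- P1=- P2=-
Op 3: best P0=- P1=NH1 P2=-
Op 4: best P0=- P1=- P2=-
Op 5: best P0=- P1=NH1 P2=-
Op 6: best P0=- P1=NH3 P2=-
Op 7: best P0=NH4 P1=NH3 P2=-
Op 8: best P0=NH4 P1=NH3 P2=NH2
Op 9: best P0=NH4 P1=NH1 P2=NH2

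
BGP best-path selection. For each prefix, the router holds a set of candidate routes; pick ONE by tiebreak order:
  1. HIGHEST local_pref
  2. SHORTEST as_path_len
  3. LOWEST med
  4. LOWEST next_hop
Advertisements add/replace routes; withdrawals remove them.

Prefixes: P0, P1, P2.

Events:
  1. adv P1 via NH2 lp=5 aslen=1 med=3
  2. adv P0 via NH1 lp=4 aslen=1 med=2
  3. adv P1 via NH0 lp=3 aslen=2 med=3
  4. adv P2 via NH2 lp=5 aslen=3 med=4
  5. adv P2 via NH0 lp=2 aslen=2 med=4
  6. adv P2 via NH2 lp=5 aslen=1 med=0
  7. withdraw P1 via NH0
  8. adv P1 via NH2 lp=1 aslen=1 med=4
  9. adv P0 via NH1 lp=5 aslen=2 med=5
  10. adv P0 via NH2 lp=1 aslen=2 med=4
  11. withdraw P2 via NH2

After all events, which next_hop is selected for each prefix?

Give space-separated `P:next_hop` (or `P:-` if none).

Answer: P0:NH1 P1:NH2 P2:NH0

Derivation:
Op 1: best P0=- P1=NH2 P2=-
Op 2: best P0=NH1 P1=NH2 P2=-
Op 3: best P0=NH1 P1=NH2 P2=-
Op 4: best P0=NH1 P1=NH2 P2=NH2
Op 5: best P0=NH1 P1=NH2 P2=NH2
Op 6: best P0=NH1 P1=NH2 P2=NH2
Op 7: best P0=NH1 P1=NH2 P2=NH2
Op 8: best P0=NH1 P1=NH2 P2=NH2
Op 9: best P0=NH1 P1=NH2 P2=NH2
Op 10: best P0=NH1 P1=NH2 P2=NH2
Op 11: best P0=NH1 P1=NH2 P2=NH0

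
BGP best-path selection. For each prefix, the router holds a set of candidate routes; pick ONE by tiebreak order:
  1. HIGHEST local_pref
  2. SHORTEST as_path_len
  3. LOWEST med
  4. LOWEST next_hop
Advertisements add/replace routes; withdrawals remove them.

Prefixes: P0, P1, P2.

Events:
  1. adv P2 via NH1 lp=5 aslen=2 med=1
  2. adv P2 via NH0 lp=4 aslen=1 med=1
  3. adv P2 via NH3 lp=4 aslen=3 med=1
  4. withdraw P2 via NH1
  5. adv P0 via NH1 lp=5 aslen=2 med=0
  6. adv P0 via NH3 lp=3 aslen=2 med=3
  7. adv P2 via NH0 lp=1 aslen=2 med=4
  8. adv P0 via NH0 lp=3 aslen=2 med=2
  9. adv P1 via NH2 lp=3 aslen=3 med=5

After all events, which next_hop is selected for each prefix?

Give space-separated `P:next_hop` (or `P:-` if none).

Op 1: best P0=- P1=- P2=NH1
Op 2: best P0=- P1=- P2=NH1
Op 3: best P0=- P1=- P2=NH1
Op 4: best P0=- P1=- P2=NH0
Op 5: best P0=NH1 P1=- P2=NH0
Op 6: best P0=NH1 P1=- P2=NH0
Op 7: best P0=NH1 P1=- P2=NH3
Op 8: best P0=NH1 P1=- P2=NH3
Op 9: best P0=NH1 P1=NH2 P2=NH3

Answer: P0:NH1 P1:NH2 P2:NH3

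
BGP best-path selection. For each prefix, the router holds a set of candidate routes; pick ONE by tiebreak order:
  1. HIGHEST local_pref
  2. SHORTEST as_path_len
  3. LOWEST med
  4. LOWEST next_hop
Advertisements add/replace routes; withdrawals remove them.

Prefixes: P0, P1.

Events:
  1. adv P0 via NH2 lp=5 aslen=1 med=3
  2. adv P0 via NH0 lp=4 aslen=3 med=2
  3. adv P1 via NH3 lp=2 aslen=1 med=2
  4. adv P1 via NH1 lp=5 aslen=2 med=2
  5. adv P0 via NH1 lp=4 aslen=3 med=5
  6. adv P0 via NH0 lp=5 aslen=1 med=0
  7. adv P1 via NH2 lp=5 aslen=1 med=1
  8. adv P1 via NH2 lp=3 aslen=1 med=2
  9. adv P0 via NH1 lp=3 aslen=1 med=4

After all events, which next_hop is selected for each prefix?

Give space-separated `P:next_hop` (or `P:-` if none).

Op 1: best P0=NH2 P1=-
Op 2: best P0=NH2 P1=-
Op 3: best P0=NH2 P1=NH3
Op 4: best P0=NH2 P1=NH1
Op 5: best P0=NH2 P1=NH1
Op 6: best P0=NH0 P1=NH1
Op 7: best P0=NH0 P1=NH2
Op 8: best P0=NH0 P1=NH1
Op 9: best P0=NH0 P1=NH1

Answer: P0:NH0 P1:NH1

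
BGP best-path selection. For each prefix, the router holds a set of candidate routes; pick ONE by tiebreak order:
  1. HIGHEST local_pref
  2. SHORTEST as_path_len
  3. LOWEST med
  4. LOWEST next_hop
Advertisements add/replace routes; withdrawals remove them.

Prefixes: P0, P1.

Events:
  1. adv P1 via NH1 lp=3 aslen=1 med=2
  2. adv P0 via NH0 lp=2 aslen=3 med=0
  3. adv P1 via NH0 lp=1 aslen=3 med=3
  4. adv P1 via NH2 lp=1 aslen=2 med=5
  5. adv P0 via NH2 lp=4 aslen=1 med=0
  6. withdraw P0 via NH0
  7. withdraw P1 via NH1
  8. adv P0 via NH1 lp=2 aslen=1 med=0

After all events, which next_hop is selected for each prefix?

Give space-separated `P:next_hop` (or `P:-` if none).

Answer: P0:NH2 P1:NH2

Derivation:
Op 1: best P0=- P1=NH1
Op 2: best P0=NH0 P1=NH1
Op 3: best P0=NH0 P1=NH1
Op 4: best P0=NH0 P1=NH1
Op 5: best P0=NH2 P1=NH1
Op 6: best P0=NH2 P1=NH1
Op 7: best P0=NH2 P1=NH2
Op 8: best P0=NH2 P1=NH2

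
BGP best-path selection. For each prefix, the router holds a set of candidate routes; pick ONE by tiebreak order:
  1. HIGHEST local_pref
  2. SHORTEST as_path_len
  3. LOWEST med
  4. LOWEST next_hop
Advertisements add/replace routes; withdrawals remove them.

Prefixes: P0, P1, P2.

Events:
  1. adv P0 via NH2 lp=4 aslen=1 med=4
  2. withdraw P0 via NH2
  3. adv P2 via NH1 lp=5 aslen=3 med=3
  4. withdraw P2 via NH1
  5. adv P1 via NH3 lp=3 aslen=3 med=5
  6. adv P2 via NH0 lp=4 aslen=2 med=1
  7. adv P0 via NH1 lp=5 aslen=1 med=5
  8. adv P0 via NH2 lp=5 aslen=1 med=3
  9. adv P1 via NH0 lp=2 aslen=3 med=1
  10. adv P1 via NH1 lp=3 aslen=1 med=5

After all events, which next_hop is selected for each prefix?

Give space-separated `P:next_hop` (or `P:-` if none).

Answer: P0:NH2 P1:NH1 P2:NH0

Derivation:
Op 1: best P0=NH2 P1=- P2=-
Op 2: best P0=- P1=- P2=-
Op 3: best P0=- P1=- P2=NH1
Op 4: best P0=- P1=- P2=-
Op 5: best P0=- P1=NH3 P2=-
Op 6: best P0=- P1=NH3 P2=NH0
Op 7: best P0=NH1 P1=NH3 P2=NH0
Op 8: best P0=NH2 P1=NH3 P2=NH0
Op 9: best P0=NH2 P1=NH3 P2=NH0
Op 10: best P0=NH2 P1=NH1 P2=NH0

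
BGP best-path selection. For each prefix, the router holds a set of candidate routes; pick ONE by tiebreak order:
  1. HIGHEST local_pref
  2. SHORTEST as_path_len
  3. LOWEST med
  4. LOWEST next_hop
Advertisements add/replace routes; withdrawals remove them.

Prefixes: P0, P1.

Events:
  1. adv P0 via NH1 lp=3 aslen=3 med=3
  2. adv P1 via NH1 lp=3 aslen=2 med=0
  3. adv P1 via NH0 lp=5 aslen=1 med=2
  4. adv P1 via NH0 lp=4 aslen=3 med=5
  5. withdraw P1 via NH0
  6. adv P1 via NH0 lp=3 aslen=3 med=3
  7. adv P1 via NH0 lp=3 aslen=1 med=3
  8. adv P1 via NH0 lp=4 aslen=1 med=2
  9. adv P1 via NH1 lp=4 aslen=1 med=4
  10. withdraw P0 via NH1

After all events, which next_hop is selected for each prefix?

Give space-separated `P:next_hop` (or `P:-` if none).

Answer: P0:- P1:NH0

Derivation:
Op 1: best P0=NH1 P1=-
Op 2: best P0=NH1 P1=NH1
Op 3: best P0=NH1 P1=NH0
Op 4: best P0=NH1 P1=NH0
Op 5: best P0=NH1 P1=NH1
Op 6: best P0=NH1 P1=NH1
Op 7: best P0=NH1 P1=NH0
Op 8: best P0=NH1 P1=NH0
Op 9: best P0=NH1 P1=NH0
Op 10: best P0=- P1=NH0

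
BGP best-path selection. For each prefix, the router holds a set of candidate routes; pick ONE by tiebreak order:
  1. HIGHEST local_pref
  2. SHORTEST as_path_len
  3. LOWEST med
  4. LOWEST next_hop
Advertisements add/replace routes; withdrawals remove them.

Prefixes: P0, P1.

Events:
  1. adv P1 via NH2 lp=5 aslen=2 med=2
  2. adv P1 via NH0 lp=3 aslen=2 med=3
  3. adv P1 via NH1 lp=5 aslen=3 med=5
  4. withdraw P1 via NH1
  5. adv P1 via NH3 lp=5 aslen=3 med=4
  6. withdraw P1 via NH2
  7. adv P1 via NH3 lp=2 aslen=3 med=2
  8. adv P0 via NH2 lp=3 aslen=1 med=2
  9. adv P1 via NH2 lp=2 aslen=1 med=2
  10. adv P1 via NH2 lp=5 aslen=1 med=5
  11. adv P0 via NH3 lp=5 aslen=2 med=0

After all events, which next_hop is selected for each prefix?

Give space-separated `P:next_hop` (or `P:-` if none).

Op 1: best P0=- P1=NH2
Op 2: best P0=- P1=NH2
Op 3: best P0=- P1=NH2
Op 4: best P0=- P1=NH2
Op 5: best P0=- P1=NH2
Op 6: best P0=- P1=NH3
Op 7: best P0=- P1=NH0
Op 8: best P0=NH2 P1=NH0
Op 9: best P0=NH2 P1=NH0
Op 10: best P0=NH2 P1=NH2
Op 11: best P0=NH3 P1=NH2

Answer: P0:NH3 P1:NH2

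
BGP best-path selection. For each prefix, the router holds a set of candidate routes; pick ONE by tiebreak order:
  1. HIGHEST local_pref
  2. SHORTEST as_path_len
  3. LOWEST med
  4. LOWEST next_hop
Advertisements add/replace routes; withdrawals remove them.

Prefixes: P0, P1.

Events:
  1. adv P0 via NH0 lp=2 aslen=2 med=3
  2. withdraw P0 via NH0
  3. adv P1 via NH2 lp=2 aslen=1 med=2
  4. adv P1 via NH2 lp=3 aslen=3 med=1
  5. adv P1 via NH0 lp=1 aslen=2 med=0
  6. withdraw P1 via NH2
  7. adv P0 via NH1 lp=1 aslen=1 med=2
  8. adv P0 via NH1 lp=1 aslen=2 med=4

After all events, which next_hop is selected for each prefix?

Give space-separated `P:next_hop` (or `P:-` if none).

Op 1: best P0=NH0 P1=-
Op 2: best P0=- P1=-
Op 3: best P0=- P1=NH2
Op 4: best P0=- P1=NH2
Op 5: best P0=- P1=NH2
Op 6: best P0=- P1=NH0
Op 7: best P0=NH1 P1=NH0
Op 8: best P0=NH1 P1=NH0

Answer: P0:NH1 P1:NH0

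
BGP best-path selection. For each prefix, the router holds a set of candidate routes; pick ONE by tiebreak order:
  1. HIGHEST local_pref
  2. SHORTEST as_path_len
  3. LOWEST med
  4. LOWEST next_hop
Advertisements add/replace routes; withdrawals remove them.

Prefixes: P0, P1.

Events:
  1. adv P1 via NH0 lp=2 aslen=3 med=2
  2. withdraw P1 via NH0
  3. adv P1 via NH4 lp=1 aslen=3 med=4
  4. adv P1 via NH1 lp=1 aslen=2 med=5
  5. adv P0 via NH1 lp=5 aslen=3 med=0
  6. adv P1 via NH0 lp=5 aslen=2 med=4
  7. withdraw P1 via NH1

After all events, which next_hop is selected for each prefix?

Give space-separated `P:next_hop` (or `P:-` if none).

Answer: P0:NH1 P1:NH0

Derivation:
Op 1: best P0=- P1=NH0
Op 2: best P0=- P1=-
Op 3: best P0=- P1=NH4
Op 4: best P0=- P1=NH1
Op 5: best P0=NH1 P1=NH1
Op 6: best P0=NH1 P1=NH0
Op 7: best P0=NH1 P1=NH0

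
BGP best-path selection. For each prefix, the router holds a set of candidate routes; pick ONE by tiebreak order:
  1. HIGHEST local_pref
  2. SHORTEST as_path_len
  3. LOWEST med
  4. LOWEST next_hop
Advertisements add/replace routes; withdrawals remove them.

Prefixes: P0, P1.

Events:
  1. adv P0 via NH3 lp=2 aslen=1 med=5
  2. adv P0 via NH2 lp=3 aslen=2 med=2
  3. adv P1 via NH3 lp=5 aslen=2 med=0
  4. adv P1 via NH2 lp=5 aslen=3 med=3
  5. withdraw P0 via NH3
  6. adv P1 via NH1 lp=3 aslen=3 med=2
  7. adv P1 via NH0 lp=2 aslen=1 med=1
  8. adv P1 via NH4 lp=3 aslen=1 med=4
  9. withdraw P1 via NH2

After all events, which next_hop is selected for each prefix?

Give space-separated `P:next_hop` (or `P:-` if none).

Answer: P0:NH2 P1:NH3

Derivation:
Op 1: best P0=NH3 P1=-
Op 2: best P0=NH2 P1=-
Op 3: best P0=NH2 P1=NH3
Op 4: best P0=NH2 P1=NH3
Op 5: best P0=NH2 P1=NH3
Op 6: best P0=NH2 P1=NH3
Op 7: best P0=NH2 P1=NH3
Op 8: best P0=NH2 P1=NH3
Op 9: best P0=NH2 P1=NH3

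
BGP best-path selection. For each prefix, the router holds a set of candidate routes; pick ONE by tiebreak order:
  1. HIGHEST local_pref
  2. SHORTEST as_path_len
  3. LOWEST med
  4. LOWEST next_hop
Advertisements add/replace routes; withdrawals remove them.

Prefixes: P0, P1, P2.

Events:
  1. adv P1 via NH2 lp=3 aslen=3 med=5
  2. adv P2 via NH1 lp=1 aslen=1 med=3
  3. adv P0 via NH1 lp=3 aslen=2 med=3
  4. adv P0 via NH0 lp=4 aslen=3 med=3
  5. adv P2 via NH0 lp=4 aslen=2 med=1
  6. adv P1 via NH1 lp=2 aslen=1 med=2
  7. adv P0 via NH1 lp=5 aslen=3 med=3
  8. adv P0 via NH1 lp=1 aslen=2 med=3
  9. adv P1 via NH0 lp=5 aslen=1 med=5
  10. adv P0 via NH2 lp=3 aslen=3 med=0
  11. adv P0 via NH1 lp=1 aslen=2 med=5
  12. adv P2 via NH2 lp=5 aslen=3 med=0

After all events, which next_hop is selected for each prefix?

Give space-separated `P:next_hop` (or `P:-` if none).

Answer: P0:NH0 P1:NH0 P2:NH2

Derivation:
Op 1: best P0=- P1=NH2 P2=-
Op 2: best P0=- P1=NH2 P2=NH1
Op 3: best P0=NH1 P1=NH2 P2=NH1
Op 4: best P0=NH0 P1=NH2 P2=NH1
Op 5: best P0=NH0 P1=NH2 P2=NH0
Op 6: best P0=NH0 P1=NH2 P2=NH0
Op 7: best P0=NH1 P1=NH2 P2=NH0
Op 8: best P0=NH0 P1=NH2 P2=NH0
Op 9: best P0=NH0 P1=NH0 P2=NH0
Op 10: best P0=NH0 P1=NH0 P2=NH0
Op 11: best P0=NH0 P1=NH0 P2=NH0
Op 12: best P0=NH0 P1=NH0 P2=NH2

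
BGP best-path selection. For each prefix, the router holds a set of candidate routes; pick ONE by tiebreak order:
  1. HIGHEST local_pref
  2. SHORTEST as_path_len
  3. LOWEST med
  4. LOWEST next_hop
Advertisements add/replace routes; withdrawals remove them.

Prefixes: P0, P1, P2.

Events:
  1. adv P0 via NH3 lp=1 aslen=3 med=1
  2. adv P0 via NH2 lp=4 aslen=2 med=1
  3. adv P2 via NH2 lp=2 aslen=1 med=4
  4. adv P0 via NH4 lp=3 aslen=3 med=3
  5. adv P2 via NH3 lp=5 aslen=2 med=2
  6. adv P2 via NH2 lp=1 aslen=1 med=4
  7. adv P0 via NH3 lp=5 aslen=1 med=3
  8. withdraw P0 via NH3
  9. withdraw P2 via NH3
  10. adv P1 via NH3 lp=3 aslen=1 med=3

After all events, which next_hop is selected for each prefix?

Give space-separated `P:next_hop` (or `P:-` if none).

Op 1: best P0=NH3 P1=- P2=-
Op 2: best P0=NH2 P1=- P2=-
Op 3: best P0=NH2 P1=- P2=NH2
Op 4: best P0=NH2 P1=- P2=NH2
Op 5: best P0=NH2 P1=- P2=NH3
Op 6: best P0=NH2 P1=- P2=NH3
Op 7: best P0=NH3 P1=- P2=NH3
Op 8: best P0=NH2 P1=- P2=NH3
Op 9: best P0=NH2 P1=- P2=NH2
Op 10: best P0=NH2 P1=NH3 P2=NH2

Answer: P0:NH2 P1:NH3 P2:NH2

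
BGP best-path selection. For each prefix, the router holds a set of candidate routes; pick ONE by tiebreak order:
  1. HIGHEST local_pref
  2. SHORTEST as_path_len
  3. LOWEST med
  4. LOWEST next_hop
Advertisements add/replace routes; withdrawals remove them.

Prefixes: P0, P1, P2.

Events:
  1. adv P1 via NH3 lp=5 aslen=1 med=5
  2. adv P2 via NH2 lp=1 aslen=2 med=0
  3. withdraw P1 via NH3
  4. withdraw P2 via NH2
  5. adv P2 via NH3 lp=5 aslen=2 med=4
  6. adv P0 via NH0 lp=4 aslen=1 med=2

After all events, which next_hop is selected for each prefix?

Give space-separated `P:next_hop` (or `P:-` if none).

Answer: P0:NH0 P1:- P2:NH3

Derivation:
Op 1: best P0=- P1=NH3 P2=-
Op 2: best P0=- P1=NH3 P2=NH2
Op 3: best P0=- P1=- P2=NH2
Op 4: best P0=- P1=- P2=-
Op 5: best P0=- P1=- P2=NH3
Op 6: best P0=NH0 P1=- P2=NH3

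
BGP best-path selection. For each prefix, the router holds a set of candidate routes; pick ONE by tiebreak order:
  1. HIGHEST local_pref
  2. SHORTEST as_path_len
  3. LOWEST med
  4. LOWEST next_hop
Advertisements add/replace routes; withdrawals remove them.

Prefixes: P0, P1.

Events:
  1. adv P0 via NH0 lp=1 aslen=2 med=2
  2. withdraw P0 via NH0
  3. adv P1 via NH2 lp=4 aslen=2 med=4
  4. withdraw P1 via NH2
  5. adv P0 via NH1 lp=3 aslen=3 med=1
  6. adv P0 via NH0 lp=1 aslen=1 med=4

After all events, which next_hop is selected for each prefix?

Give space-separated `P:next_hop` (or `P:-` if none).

Answer: P0:NH1 P1:-

Derivation:
Op 1: best P0=NH0 P1=-
Op 2: best P0=- P1=-
Op 3: best P0=- P1=NH2
Op 4: best P0=- P1=-
Op 5: best P0=NH1 P1=-
Op 6: best P0=NH1 P1=-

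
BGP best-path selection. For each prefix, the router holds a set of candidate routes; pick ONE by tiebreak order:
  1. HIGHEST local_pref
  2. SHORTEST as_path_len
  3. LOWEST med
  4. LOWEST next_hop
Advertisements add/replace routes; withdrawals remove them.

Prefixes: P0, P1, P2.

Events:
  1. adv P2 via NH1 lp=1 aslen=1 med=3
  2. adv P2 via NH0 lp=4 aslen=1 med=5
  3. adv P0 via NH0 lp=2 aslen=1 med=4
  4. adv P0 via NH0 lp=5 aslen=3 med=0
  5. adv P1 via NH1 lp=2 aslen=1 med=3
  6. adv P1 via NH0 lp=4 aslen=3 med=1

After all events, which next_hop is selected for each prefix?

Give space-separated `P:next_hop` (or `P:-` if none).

Op 1: best P0=- P1=- P2=NH1
Op 2: best P0=- P1=- P2=NH0
Op 3: best P0=NH0 P1=- P2=NH0
Op 4: best P0=NH0 P1=- P2=NH0
Op 5: best P0=NH0 P1=NH1 P2=NH0
Op 6: best P0=NH0 P1=NH0 P2=NH0

Answer: P0:NH0 P1:NH0 P2:NH0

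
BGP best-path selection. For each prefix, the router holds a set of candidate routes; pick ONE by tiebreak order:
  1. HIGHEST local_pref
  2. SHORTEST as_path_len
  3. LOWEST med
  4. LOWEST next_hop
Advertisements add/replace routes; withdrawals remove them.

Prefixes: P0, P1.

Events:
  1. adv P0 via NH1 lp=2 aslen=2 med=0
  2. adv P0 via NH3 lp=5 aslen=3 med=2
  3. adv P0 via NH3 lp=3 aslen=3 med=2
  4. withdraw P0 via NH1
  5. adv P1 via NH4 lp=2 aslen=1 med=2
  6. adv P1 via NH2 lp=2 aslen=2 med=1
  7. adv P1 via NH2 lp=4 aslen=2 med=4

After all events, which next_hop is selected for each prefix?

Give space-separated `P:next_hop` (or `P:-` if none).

Answer: P0:NH3 P1:NH2

Derivation:
Op 1: best P0=NH1 P1=-
Op 2: best P0=NH3 P1=-
Op 3: best P0=NH3 P1=-
Op 4: best P0=NH3 P1=-
Op 5: best P0=NH3 P1=NH4
Op 6: best P0=NH3 P1=NH4
Op 7: best P0=NH3 P1=NH2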